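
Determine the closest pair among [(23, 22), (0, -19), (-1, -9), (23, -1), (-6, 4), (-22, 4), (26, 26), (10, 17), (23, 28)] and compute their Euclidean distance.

Computing all pairwise distances among 9 points:

d((23, 22), (0, -19)) = 47.0106
d((23, 22), (-1, -9)) = 39.2046
d((23, 22), (23, -1)) = 23.0
d((23, 22), (-6, 4)) = 34.1321
d((23, 22), (-22, 4)) = 48.4665
d((23, 22), (26, 26)) = 5.0
d((23, 22), (10, 17)) = 13.9284
d((23, 22), (23, 28)) = 6.0
d((0, -19), (-1, -9)) = 10.0499
d((0, -19), (23, -1)) = 29.2062
d((0, -19), (-6, 4)) = 23.7697
d((0, -19), (-22, 4)) = 31.8277
d((0, -19), (26, 26)) = 51.9711
d((0, -19), (10, 17)) = 37.3631
d((0, -19), (23, 28)) = 52.3259
d((-1, -9), (23, -1)) = 25.2982
d((-1, -9), (-6, 4)) = 13.9284
d((-1, -9), (-22, 4)) = 24.6982
d((-1, -9), (26, 26)) = 44.2041
d((-1, -9), (10, 17)) = 28.2312
d((-1, -9), (23, 28)) = 44.1022
d((23, -1), (-6, 4)) = 29.4279
d((23, -1), (-22, 4)) = 45.2769
d((23, -1), (26, 26)) = 27.1662
d((23, -1), (10, 17)) = 22.2036
d((23, -1), (23, 28)) = 29.0
d((-6, 4), (-22, 4)) = 16.0
d((-6, 4), (26, 26)) = 38.833
d((-6, 4), (10, 17)) = 20.6155
d((-6, 4), (23, 28)) = 37.6431
d((-22, 4), (26, 26)) = 52.8015
d((-22, 4), (10, 17)) = 34.5398
d((-22, 4), (23, 28)) = 51.0
d((26, 26), (10, 17)) = 18.3576
d((26, 26), (23, 28)) = 3.6056 <-- minimum
d((10, 17), (23, 28)) = 17.0294

Closest pair: (26, 26) and (23, 28) with distance 3.6056

The closest pair is (26, 26) and (23, 28) with Euclidean distance 3.6056. For 9 points, brute-force pairwise comparison is shown above. For large n, the divide-and-conquer algorithm (sort by x, recurse on halves, check the dividing strip) achieves O(n log n).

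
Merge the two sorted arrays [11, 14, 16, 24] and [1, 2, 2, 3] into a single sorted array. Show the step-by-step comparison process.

Merging process:

Compare 11 vs 1: take 1 from right. Merged: [1]
Compare 11 vs 2: take 2 from right. Merged: [1, 2]
Compare 11 vs 2: take 2 from right. Merged: [1, 2, 2]
Compare 11 vs 3: take 3 from right. Merged: [1, 2, 2, 3]
Append remaining from left: [11, 14, 16, 24]. Merged: [1, 2, 2, 3, 11, 14, 16, 24]

Final merged array: [1, 2, 2, 3, 11, 14, 16, 24]
Total comparisons: 4

The merged array is [1, 2, 2, 3, 11, 14, 16, 24], requiring 4 comparisons. The merge step runs in O(n) time where n is the total number of elements.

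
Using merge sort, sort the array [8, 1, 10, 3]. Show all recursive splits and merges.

Merge sort trace:

Split: [8, 1, 10, 3] -> [8, 1] and [10, 3]
  Split: [8, 1] -> [8] and [1]
  Merge: [8] + [1] -> [1, 8]
  Split: [10, 3] -> [10] and [3]
  Merge: [10] + [3] -> [3, 10]
Merge: [1, 8] + [3, 10] -> [1, 3, 8, 10]

Final sorted array: [1, 3, 8, 10]

The merge sort proceeds by recursively splitting the array and merging sorted halves.
After all merges, the sorted array is [1, 3, 8, 10].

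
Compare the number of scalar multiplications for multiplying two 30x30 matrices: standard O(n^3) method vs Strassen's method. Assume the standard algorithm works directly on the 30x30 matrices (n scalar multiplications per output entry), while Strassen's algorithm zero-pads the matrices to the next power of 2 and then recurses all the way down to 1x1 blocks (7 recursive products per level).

Matrix multiplication for 30x30 matrices:

Strassen's algorithm requires power-of-2 dimensions. Pad 30x30 to 32x32 (next power of 2).

Standard algorithm: 30^3 = 27000 multiplications
Strassen's algorithm: 7^(log2(32)) = 7^5 = 16807 multiplications
Savings: 27000 - 16807 = 10193 multiplications

Standard: 27000 multiplications (30^3). Strassen: 16807 multiplications (7^5, after padding to 32x32). Strassen reduces 8 recursive multiplications to 7 at each level.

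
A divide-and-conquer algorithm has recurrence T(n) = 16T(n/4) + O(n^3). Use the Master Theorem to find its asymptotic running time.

Master Theorem for T(n) = 16T(n/4) + O(n^3):

a = 16, b = 4, c = 3
log_b(a) = log_4(16) = 2.0000

Case 3: c = 3 > log_4(16) = 2.0000
T(n) = O(n^3) = O(n^3)

For T(n) = 16T(n/4) + O(n^3): log_4(16) = 2.0000. This is Case 3 of the Master Theorem (c > log_b(a), work dominated by root), giving O(n^3).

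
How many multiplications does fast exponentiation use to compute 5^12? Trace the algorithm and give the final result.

Computing 5^12 by squaring (build up from 5^1; each line after the first costs one multiplication):

5^1 = 5
5^2 = (5^1)^2 = 5^2 = 25
5^3 = 5 * 5^2 = 5 * 25 = 125
5^6 = (5^3)^2 = 125^2 = 15625
5^12 = (5^6)^2 = 15625^2 = 244140625

Result: 244140625
Multiplications needed: 4 (4 lines after 5^1)

5^12 = 244140625. Using exponentiation by squaring, this requires 4 multiplications. The key idea: if the exponent is even, square the half-power; if odd, multiply by the base once.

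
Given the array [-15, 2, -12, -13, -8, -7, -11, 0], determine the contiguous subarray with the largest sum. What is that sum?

Using Kadane's algorithm on [-15, 2, -12, -13, -8, -7, -11, 0]:

Scanning through the array:
Position 1 (value 2): max_ending_here = 2, max_so_far = 2
Position 2 (value -12): max_ending_here = -10, max_so_far = 2
Position 3 (value -13): max_ending_here = -13, max_so_far = 2
Position 4 (value -8): max_ending_here = -8, max_so_far = 2
Position 5 (value -7): max_ending_here = -7, max_so_far = 2
Position 6 (value -11): max_ending_here = -11, max_so_far = 2
Position 7 (value 0): max_ending_here = 0, max_so_far = 2

Maximum subarray: [2]
Maximum sum: 2

The maximum subarray is [2] with sum 2. This subarray runs from index 1 to index 1.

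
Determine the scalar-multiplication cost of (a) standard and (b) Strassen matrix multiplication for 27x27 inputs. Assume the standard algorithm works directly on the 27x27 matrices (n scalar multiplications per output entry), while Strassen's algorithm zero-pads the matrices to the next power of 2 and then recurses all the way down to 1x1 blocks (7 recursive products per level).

Matrix multiplication for 27x27 matrices:

Strassen's algorithm requires power-of-2 dimensions. Pad 27x27 to 32x32 (next power of 2).

Standard algorithm: 27^3 = 19683 multiplications
Strassen's algorithm: 7^(log2(32)) = 7^5 = 16807 multiplications
Savings: 19683 - 16807 = 2876 multiplications

Standard: 19683 multiplications (27^3). Strassen: 16807 multiplications (7^5, after padding to 32x32). Strassen reduces 8 recursive multiplications to 7 at each level.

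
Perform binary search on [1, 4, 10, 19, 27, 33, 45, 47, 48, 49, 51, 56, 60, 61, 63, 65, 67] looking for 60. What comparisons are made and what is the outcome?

Binary search for 60 in [1, 4, 10, 19, 27, 33, 45, 47, 48, 49, 51, 56, 60, 61, 63, 65, 67]:

lo=0, hi=16, mid=8, arr[mid]=48 -> 48 < 60, search right half
lo=9, hi=16, mid=12, arr[mid]=60 -> Found target at index 12!

Binary search finds 60 at index 12 after 2 comparisons. The search repeatedly halves the search space by comparing with the middle element.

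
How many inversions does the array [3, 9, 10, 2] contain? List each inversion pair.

Finding inversions in [3, 9, 10, 2]:

(0, 3): arr[0]=3 > arr[3]=2
(1, 3): arr[1]=9 > arr[3]=2
(2, 3): arr[2]=10 > arr[3]=2

Total inversions: 3

The array has 3 inversion(s): (0,3), (1,3), (2,3). Each pair (i,j) satisfies i < j and arr[i] > arr[j].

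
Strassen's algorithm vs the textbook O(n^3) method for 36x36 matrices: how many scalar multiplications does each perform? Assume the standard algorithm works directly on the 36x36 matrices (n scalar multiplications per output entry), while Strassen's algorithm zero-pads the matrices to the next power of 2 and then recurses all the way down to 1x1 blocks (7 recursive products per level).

Matrix multiplication for 36x36 matrices:

Strassen's algorithm requires power-of-2 dimensions. Pad 36x36 to 64x64 (next power of 2).

Standard algorithm: 36^3 = 46656 multiplications
Strassen's algorithm: 7^(log2(64)) = 7^6 = 117649 multiplications
Difference: 46656 - 117649 = -70993 (Strassen uses MORE here due to padding overhead — for small or just-over-power-of-2 n, padding can outweigh the per-level savings)

Standard: 46656 multiplications (36^3). Strassen: 117649 multiplications (7^6, after padding to 64x64). Strassen reduces 8 recursive multiplications to 7 at each level.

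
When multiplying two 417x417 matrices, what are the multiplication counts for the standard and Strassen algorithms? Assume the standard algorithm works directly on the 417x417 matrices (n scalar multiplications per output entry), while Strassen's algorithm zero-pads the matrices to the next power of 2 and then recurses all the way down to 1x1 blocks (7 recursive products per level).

Matrix multiplication for 417x417 matrices:

Strassen's algorithm requires power-of-2 dimensions. Pad 417x417 to 512x512 (next power of 2).

Standard algorithm: 417^3 = 72511713 multiplications
Strassen's algorithm: 7^(log2(512)) = 7^9 = 40353607 multiplications
Savings: 72511713 - 40353607 = 32158106 multiplications

Standard: 72511713 multiplications (417^3). Strassen: 40353607 multiplications (7^9, after padding to 512x512). Strassen reduces 8 recursive multiplications to 7 at each level.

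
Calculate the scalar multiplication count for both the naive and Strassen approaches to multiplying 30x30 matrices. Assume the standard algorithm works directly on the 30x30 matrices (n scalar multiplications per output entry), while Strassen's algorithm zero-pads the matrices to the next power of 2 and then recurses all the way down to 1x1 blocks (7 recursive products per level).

Matrix multiplication for 30x30 matrices:

Strassen's algorithm requires power-of-2 dimensions. Pad 30x30 to 32x32 (next power of 2).

Standard algorithm: 30^3 = 27000 multiplications
Strassen's algorithm: 7^(log2(32)) = 7^5 = 16807 multiplications
Savings: 27000 - 16807 = 10193 multiplications

Standard: 27000 multiplications (30^3). Strassen: 16807 multiplications (7^5, after padding to 32x32). Strassen reduces 8 recursive multiplications to 7 at each level.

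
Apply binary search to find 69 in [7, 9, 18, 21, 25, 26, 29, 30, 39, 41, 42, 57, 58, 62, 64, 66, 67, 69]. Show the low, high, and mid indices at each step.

Binary search for 69 in [7, 9, 18, 21, 25, 26, 29, 30, 39, 41, 42, 57, 58, 62, 64, 66, 67, 69]:

lo=0, hi=17, mid=8, arr[mid]=39 -> 39 < 69, search right half
lo=9, hi=17, mid=13, arr[mid]=62 -> 62 < 69, search right half
lo=14, hi=17, mid=15, arr[mid]=66 -> 66 < 69, search right half
lo=16, hi=17, mid=16, arr[mid]=67 -> 67 < 69, search right half
lo=17, hi=17, mid=17, arr[mid]=69 -> Found target at index 17!

Binary search finds 69 at index 17 after 5 comparisons. The search repeatedly halves the search space by comparing with the middle element.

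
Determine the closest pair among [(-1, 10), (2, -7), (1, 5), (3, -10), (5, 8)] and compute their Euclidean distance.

Computing all pairwise distances among 5 points:

d((-1, 10), (2, -7)) = 17.2627
d((-1, 10), (1, 5)) = 5.3852
d((-1, 10), (3, -10)) = 20.3961
d((-1, 10), (5, 8)) = 6.3246
d((2, -7), (1, 5)) = 12.0416
d((2, -7), (3, -10)) = 3.1623 <-- minimum
d((2, -7), (5, 8)) = 15.2971
d((1, 5), (3, -10)) = 15.1327
d((1, 5), (5, 8)) = 5.0
d((3, -10), (5, 8)) = 18.1108

Closest pair: (2, -7) and (3, -10) with distance 3.1623

The closest pair is (2, -7) and (3, -10) with Euclidean distance 3.1623. For 5 points, brute-force pairwise comparison is shown above. For large n, the divide-and-conquer algorithm (sort by x, recurse on halves, check the dividing strip) achieves O(n log n).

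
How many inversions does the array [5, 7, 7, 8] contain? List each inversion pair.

Finding inversions in [5, 7, 7, 8]:


Total inversions: 0

The array has 0 inversions. It is already sorted.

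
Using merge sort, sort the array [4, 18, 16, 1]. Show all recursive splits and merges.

Merge sort trace:

Split: [4, 18, 16, 1] -> [4, 18] and [16, 1]
  Split: [4, 18] -> [4] and [18]
  Merge: [4] + [18] -> [4, 18]
  Split: [16, 1] -> [16] and [1]
  Merge: [16] + [1] -> [1, 16]
Merge: [4, 18] + [1, 16] -> [1, 4, 16, 18]

Final sorted array: [1, 4, 16, 18]

The merge sort proceeds by recursively splitting the array and merging sorted halves.
After all merges, the sorted array is [1, 4, 16, 18].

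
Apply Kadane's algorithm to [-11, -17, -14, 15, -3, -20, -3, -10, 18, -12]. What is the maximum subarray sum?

Using Kadane's algorithm on [-11, -17, -14, 15, -3, -20, -3, -10, 18, -12]:

Scanning through the array:
Position 1 (value -17): max_ending_here = -17, max_so_far = -11
Position 2 (value -14): max_ending_here = -14, max_so_far = -11
Position 3 (value 15): max_ending_here = 15, max_so_far = 15
Position 4 (value -3): max_ending_here = 12, max_so_far = 15
Position 5 (value -20): max_ending_here = -8, max_so_far = 15
Position 6 (value -3): max_ending_here = -3, max_so_far = 15
Position 7 (value -10): max_ending_here = -10, max_so_far = 15
Position 8 (value 18): max_ending_here = 18, max_so_far = 18
Position 9 (value -12): max_ending_here = 6, max_so_far = 18

Maximum subarray: [18]
Maximum sum: 18

The maximum subarray is [18] with sum 18. This subarray runs from index 8 to index 8.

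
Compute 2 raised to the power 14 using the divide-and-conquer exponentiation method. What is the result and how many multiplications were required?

Computing 2^14 by squaring (build up from 2^1; each line after the first costs one multiplication):

2^1 = 2
2^2 = (2^1)^2 = 2^2 = 4
2^3 = 2 * 2^2 = 2 * 4 = 8
2^6 = (2^3)^2 = 8^2 = 64
2^7 = 2 * 2^6 = 2 * 64 = 128
2^14 = (2^7)^2 = 128^2 = 16384

Result: 16384
Multiplications needed: 5 (5 lines after 2^1)

2^14 = 16384. Using exponentiation by squaring, this requires 5 multiplications. The key idea: if the exponent is even, square the half-power; if odd, multiply by the base once.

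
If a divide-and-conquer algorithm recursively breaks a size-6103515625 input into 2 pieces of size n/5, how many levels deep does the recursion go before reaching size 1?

For divide and conquer with division factor 5:

Problem sizes at each level:
Level 0: 6103515625
Level 1: 1220703125
Level 2: 244140625
Level 3: 48828125
Level 4: 9765625
Level 5: 1953125
Level 6: 390625
Level 7: 78125
Level 8: 15625
Level 9: 3125
Level 10: 625
Level 11: 125
Level 12: 25
Level 13: 5
Level 14: 1

The root is level 0 and the size-1 base case is level 14 (the tree spans levels 0 through 14, i.e. 15 levels counting the root), so the depth is the number of divisions: log_5(6103515625) = 14

The recursion tree depth is log_5(6103515625) = 14. At each level, the problem size is divided by 5, so it takes 14 divisions to reduce to a base case of size 1. The algorithm makes 2 recursive calls at each level.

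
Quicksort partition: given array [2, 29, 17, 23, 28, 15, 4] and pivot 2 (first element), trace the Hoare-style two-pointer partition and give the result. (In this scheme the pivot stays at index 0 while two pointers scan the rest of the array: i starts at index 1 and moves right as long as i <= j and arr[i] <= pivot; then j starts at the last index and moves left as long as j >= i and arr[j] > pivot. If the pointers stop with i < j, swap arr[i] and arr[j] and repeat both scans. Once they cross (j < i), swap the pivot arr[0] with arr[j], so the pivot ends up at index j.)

Hoare-style two-pointer partition with pivot = 2:

Initial array: [2, 29, 17, 23, 28, 15, 4]

Pointers start at i = 1, j = 6.
i ends at 1, j ends at 0: the pointers have crossed (j < i), so scanning stops.

j = 0, so swapping arr[0] with arr[j] leaves the pivot at position 0: [2, 29, 17, 23, 28, 15, 4]
Pivot position: 0

After partitioning with pivot 2, the array becomes [2, 29, 17, 23, 28, 15, 4]. The pivot is placed at index 0. All elements to the left of the pivot are <= 2, and all elements to the right are > 2.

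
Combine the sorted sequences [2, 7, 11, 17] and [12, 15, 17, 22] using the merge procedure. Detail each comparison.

Merging process:

Compare 2 vs 12: take 2 from left. Merged: [2]
Compare 7 vs 12: take 7 from left. Merged: [2, 7]
Compare 11 vs 12: take 11 from left. Merged: [2, 7, 11]
Compare 17 vs 12: take 12 from right. Merged: [2, 7, 11, 12]
Compare 17 vs 15: take 15 from right. Merged: [2, 7, 11, 12, 15]
Compare 17 vs 17: take 17 from left. Merged: [2, 7, 11, 12, 15, 17]
Append remaining from right: [17, 22]. Merged: [2, 7, 11, 12, 15, 17, 17, 22]

Final merged array: [2, 7, 11, 12, 15, 17, 17, 22]
Total comparisons: 6

The merged array is [2, 7, 11, 12, 15, 17, 17, 22], requiring 6 comparisons. The merge step runs in O(n) time where n is the total number of elements.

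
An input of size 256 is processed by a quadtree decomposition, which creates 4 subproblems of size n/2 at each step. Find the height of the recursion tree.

For divide and conquer with division factor 2:

Problem sizes at each level:
Level 0: 256
Level 1: 128
Level 2: 64
Level 3: 32
Level 4: 16
Level 5: 8
Level 6: 4
Level 7: 2
Level 8: 1

The root is level 0 and the size-1 base case is level 8 (the tree spans levels 0 through 8, i.e. 9 levels counting the root), so the depth is the number of divisions: log_2(256) = 8

The recursion tree depth is log_2(256) = 8. At each level, the problem size is divided by 2, so it takes 8 divisions to reduce to a base case of size 1. The algorithm makes 4 recursive calls at each level.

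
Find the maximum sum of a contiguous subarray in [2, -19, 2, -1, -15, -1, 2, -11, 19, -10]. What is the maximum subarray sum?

Using Kadane's algorithm on [2, -19, 2, -1, -15, -1, 2, -11, 19, -10]:

Scanning through the array:
Position 1 (value -19): max_ending_here = -17, max_so_far = 2
Position 2 (value 2): max_ending_here = 2, max_so_far = 2
Position 3 (value -1): max_ending_here = 1, max_so_far = 2
Position 4 (value -15): max_ending_here = -14, max_so_far = 2
Position 5 (value -1): max_ending_here = -1, max_so_far = 2
Position 6 (value 2): max_ending_here = 2, max_so_far = 2
Position 7 (value -11): max_ending_here = -9, max_so_far = 2
Position 8 (value 19): max_ending_here = 19, max_so_far = 19
Position 9 (value -10): max_ending_here = 9, max_so_far = 19

Maximum subarray: [19]
Maximum sum: 19

The maximum subarray is [19] with sum 19. This subarray runs from index 8 to index 8.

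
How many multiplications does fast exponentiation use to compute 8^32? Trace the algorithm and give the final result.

Computing 8^32 by squaring (build up from 8^1; each line after the first costs one multiplication):

8^1 = 8
8^2 = (8^1)^2 = 8^2 = 64
8^4 = (8^2)^2 = 64^2 = 4096
8^8 = (8^4)^2 = 4096^2 = 16777216
8^16 = (8^8)^2 = 16777216^2 = 281474976710656
8^32 = (8^16)^2 = 281474976710656^2 = 79228162514264337593543950336

Result: 79228162514264337593543950336
Multiplications needed: 5 (5 lines after 8^1)

8^32 = 79228162514264337593543950336. Using exponentiation by squaring, this requires 5 multiplications. The key idea: if the exponent is even, square the half-power; if odd, multiply by the base once.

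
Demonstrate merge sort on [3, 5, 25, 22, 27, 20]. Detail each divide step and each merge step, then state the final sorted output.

Merge sort trace:

Split: [3, 5, 25, 22, 27, 20] -> [3, 5, 25] and [22, 27, 20]
  Split: [3, 5, 25] -> [3] and [5, 25]
    Split: [5, 25] -> [5] and [25]
    Merge: [5] + [25] -> [5, 25]
  Merge: [3] + [5, 25] -> [3, 5, 25]
  Split: [22, 27, 20] -> [22] and [27, 20]
    Split: [27, 20] -> [27] and [20]
    Merge: [27] + [20] -> [20, 27]
  Merge: [22] + [20, 27] -> [20, 22, 27]
Merge: [3, 5, 25] + [20, 22, 27] -> [3, 5, 20, 22, 25, 27]

Final sorted array: [3, 5, 20, 22, 25, 27]

The merge sort proceeds by recursively splitting the array and merging sorted halves.
After all merges, the sorted array is [3, 5, 20, 22, 25, 27].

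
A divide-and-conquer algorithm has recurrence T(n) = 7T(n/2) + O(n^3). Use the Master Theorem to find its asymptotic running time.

Master Theorem for T(n) = 7T(n/2) + O(n^3):

a = 7, b = 2, c = 3
log_b(a) = log_2(7) = 2.8074

Case 3: c = 3 > log_2(7) = 2.8074
T(n) = O(n^3) = O(n^3)

For T(n) = 7T(n/2) + O(n^3): log_2(7) = 2.8074. This is Case 3 of the Master Theorem (c > log_b(a), work dominated by root), giving O(n^3).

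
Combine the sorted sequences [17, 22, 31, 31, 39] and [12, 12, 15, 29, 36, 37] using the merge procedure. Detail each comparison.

Merging process:

Compare 17 vs 12: take 12 from right. Merged: [12]
Compare 17 vs 12: take 12 from right. Merged: [12, 12]
Compare 17 vs 15: take 15 from right. Merged: [12, 12, 15]
Compare 17 vs 29: take 17 from left. Merged: [12, 12, 15, 17]
Compare 22 vs 29: take 22 from left. Merged: [12, 12, 15, 17, 22]
Compare 31 vs 29: take 29 from right. Merged: [12, 12, 15, 17, 22, 29]
Compare 31 vs 36: take 31 from left. Merged: [12, 12, 15, 17, 22, 29, 31]
Compare 31 vs 36: take 31 from left. Merged: [12, 12, 15, 17, 22, 29, 31, 31]
Compare 39 vs 36: take 36 from right. Merged: [12, 12, 15, 17, 22, 29, 31, 31, 36]
Compare 39 vs 37: take 37 from right. Merged: [12, 12, 15, 17, 22, 29, 31, 31, 36, 37]
Append remaining from left: [39]. Merged: [12, 12, 15, 17, 22, 29, 31, 31, 36, 37, 39]

Final merged array: [12, 12, 15, 17, 22, 29, 31, 31, 36, 37, 39]
Total comparisons: 10

The merged array is [12, 12, 15, 17, 22, 29, 31, 31, 36, 37, 39], requiring 10 comparisons. The merge step runs in O(n) time where n is the total number of elements.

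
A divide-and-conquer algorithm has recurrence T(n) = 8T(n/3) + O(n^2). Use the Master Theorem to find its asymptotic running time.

Master Theorem for T(n) = 8T(n/3) + O(n^2):

a = 8, b = 3, c = 2
log_b(a) = log_3(8) = 1.8928

Case 3: c = 2 > log_3(8) = 1.8928
T(n) = O(n^2) = O(n^2)

For T(n) = 8T(n/3) + O(n^2): log_3(8) = 1.8928. This is Case 3 of the Master Theorem (c > log_b(a), work dominated by root), giving O(n^2).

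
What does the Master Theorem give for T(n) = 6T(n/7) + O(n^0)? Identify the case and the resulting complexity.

Master Theorem for T(n) = 6T(n/7) + O(n^0):

a = 6, b = 7, c = 0
log_b(a) = log_7(6) = 0.9208

Case 1: c = 0 < log_7(6) = 0.9208
T(n) = O(n^(log_7 6))

For T(n) = 6T(n/7) + O(n^0): log_7(6) = 0.9208. This is Case 1 of the Master Theorem (c < log_b(a), work dominated by leaves), giving O(n^(log_7 6)).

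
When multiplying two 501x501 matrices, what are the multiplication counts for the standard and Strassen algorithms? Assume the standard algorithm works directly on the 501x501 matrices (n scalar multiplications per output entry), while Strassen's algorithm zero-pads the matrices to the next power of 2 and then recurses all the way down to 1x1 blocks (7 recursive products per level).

Matrix multiplication for 501x501 matrices:

Strassen's algorithm requires power-of-2 dimensions. Pad 501x501 to 512x512 (next power of 2).

Standard algorithm: 501^3 = 125751501 multiplications
Strassen's algorithm: 7^(log2(512)) = 7^9 = 40353607 multiplications
Savings: 125751501 - 40353607 = 85397894 multiplications

Standard: 125751501 multiplications (501^3). Strassen: 40353607 multiplications (7^9, after padding to 512x512). Strassen reduces 8 recursive multiplications to 7 at each level.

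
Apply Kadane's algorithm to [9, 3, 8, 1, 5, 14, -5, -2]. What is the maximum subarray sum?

Using Kadane's algorithm on [9, 3, 8, 1, 5, 14, -5, -2]:

Scanning through the array:
Position 1 (value 3): max_ending_here = 12, max_so_far = 12
Position 2 (value 8): max_ending_here = 20, max_so_far = 20
Position 3 (value 1): max_ending_here = 21, max_so_far = 21
Position 4 (value 5): max_ending_here = 26, max_so_far = 26
Position 5 (value 14): max_ending_here = 40, max_so_far = 40
Position 6 (value -5): max_ending_here = 35, max_so_far = 40
Position 7 (value -2): max_ending_here = 33, max_so_far = 40

Maximum subarray: [9, 3, 8, 1, 5, 14]
Maximum sum: 40

The maximum subarray is [9, 3, 8, 1, 5, 14] with sum 40. This subarray runs from index 0 to index 5.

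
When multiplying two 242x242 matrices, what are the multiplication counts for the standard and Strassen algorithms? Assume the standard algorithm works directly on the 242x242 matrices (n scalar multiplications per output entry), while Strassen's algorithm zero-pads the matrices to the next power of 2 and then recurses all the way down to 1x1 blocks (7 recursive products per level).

Matrix multiplication for 242x242 matrices:

Strassen's algorithm requires power-of-2 dimensions. Pad 242x242 to 256x256 (next power of 2).

Standard algorithm: 242^3 = 14172488 multiplications
Strassen's algorithm: 7^(log2(256)) = 7^8 = 5764801 multiplications
Savings: 14172488 - 5764801 = 8407687 multiplications

Standard: 14172488 multiplications (242^3). Strassen: 5764801 multiplications (7^8, after padding to 256x256). Strassen reduces 8 recursive multiplications to 7 at each level.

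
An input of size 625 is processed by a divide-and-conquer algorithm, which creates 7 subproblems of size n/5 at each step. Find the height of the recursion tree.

For divide and conquer with division factor 5:

Problem sizes at each level:
Level 0: 625
Level 1: 125
Level 2: 25
Level 3: 5
Level 4: 1

The root is level 0 and the size-1 base case is level 4 (the tree spans levels 0 through 4, i.e. 5 levels counting the root), so the depth is the number of divisions: log_5(625) = 4

The recursion tree depth is log_5(625) = 4. At each level, the problem size is divided by 5, so it takes 4 divisions to reduce to a base case of size 1. The algorithm makes 7 recursive calls at each level.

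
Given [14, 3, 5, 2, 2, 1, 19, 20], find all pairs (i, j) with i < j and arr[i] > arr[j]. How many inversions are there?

Finding inversions in [14, 3, 5, 2, 2, 1, 19, 20]:

(0, 1): arr[0]=14 > arr[1]=3
(0, 2): arr[0]=14 > arr[2]=5
(0, 3): arr[0]=14 > arr[3]=2
(0, 4): arr[0]=14 > arr[4]=2
(0, 5): arr[0]=14 > arr[5]=1
(1, 3): arr[1]=3 > arr[3]=2
(1, 4): arr[1]=3 > arr[4]=2
(1, 5): arr[1]=3 > arr[5]=1
(2, 3): arr[2]=5 > arr[3]=2
(2, 4): arr[2]=5 > arr[4]=2
(2, 5): arr[2]=5 > arr[5]=1
(3, 5): arr[3]=2 > arr[5]=1
(4, 5): arr[4]=2 > arr[5]=1

Total inversions: 13

The array has 13 inversion(s): (0,1), (0,2), (0,3), (0,4), (0,5), (1,3), (1,4), (1,5), (2,3), (2,4), (2,5), (3,5), (4,5). Each pair (i,j) satisfies i < j and arr[i] > arr[j].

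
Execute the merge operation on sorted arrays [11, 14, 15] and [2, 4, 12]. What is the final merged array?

Merging process:

Compare 11 vs 2: take 2 from right. Merged: [2]
Compare 11 vs 4: take 4 from right. Merged: [2, 4]
Compare 11 vs 12: take 11 from left. Merged: [2, 4, 11]
Compare 14 vs 12: take 12 from right. Merged: [2, 4, 11, 12]
Append remaining from left: [14, 15]. Merged: [2, 4, 11, 12, 14, 15]

Final merged array: [2, 4, 11, 12, 14, 15]
Total comparisons: 4

The merged array is [2, 4, 11, 12, 14, 15], requiring 4 comparisons. The merge step runs in O(n) time where n is the total number of elements.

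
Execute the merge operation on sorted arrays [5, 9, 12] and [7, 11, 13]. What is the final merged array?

Merging process:

Compare 5 vs 7: take 5 from left. Merged: [5]
Compare 9 vs 7: take 7 from right. Merged: [5, 7]
Compare 9 vs 11: take 9 from left. Merged: [5, 7, 9]
Compare 12 vs 11: take 11 from right. Merged: [5, 7, 9, 11]
Compare 12 vs 13: take 12 from left. Merged: [5, 7, 9, 11, 12]
Append remaining from right: [13]. Merged: [5, 7, 9, 11, 12, 13]

Final merged array: [5, 7, 9, 11, 12, 13]
Total comparisons: 5

The merged array is [5, 7, 9, 11, 12, 13], requiring 5 comparisons. The merge step runs in O(n) time where n is the total number of elements.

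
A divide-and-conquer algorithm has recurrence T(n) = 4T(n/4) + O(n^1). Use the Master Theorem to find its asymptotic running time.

Master Theorem for T(n) = 4T(n/4) + O(n^1):

a = 4, b = 4, c = 1
log_b(a) = log_4(4) = 1.0000

Case 2: c = 1 = log_4(4) = 1.0000
T(n) = O(n^1 log n) = O(n log n)

For T(n) = 4T(n/4) + O(n^1): log_4(4) = 1.0000. This is Case 2 of the Master Theorem (c = log_b(a), equal work at all levels), giving O(n log n).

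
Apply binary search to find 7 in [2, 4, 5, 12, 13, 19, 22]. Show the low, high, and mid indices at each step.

Binary search for 7 in [2, 4, 5, 12, 13, 19, 22]:

lo=0, hi=6, mid=3, arr[mid]=12 -> 12 > 7, search left half
lo=0, hi=2, mid=1, arr[mid]=4 -> 4 < 7, search right half
lo=2, hi=2, mid=2, arr[mid]=5 -> 5 < 7, search right half
lo=3 > hi=2, target 7 not found

Binary search determines that 7 is not in the array after 3 comparisons. The search space was exhausted without finding the target.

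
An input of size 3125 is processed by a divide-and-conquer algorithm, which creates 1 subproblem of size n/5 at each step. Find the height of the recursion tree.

For divide and conquer with division factor 5:

Problem sizes at each level:
Level 0: 3125
Level 1: 625
Level 2: 125
Level 3: 25
Level 4: 5
Level 5: 1

The root is level 0 and the size-1 base case is level 5 (the tree spans levels 0 through 5, i.e. 6 levels counting the root), so the depth is the number of divisions: log_5(3125) = 5

The recursion tree depth is log_5(3125) = 5. At each level, the problem size is divided by 5, so it takes 5 divisions to reduce to a base case of size 1. The algorithm makes 1 recursive call at each level.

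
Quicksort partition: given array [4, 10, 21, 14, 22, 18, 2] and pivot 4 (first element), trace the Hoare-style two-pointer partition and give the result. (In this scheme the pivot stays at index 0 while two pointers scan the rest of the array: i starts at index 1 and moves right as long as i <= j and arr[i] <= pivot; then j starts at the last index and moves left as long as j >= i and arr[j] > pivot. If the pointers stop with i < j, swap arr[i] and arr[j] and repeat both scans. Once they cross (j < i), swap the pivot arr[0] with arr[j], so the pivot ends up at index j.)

Hoare-style two-pointer partition with pivot = 4:

Initial array: [4, 10, 21, 14, 22, 18, 2]

Pointers start at i = 1, j = 6.
i stops at index 1 (arr[1]=10 > 4), j stops at index 6 (arr[6]=2 <= 4): swap arr[1] and arr[6], array becomes [4, 2, 21, 14, 22, 18, 10]
i ends at 2, j ends at 1: the pointers have crossed (j < i), so scanning stops.

Swap pivot arr[0] with arr[1] to place pivot at position 1: [2, 4, 21, 14, 22, 18, 10]
Pivot position: 1

After partitioning with pivot 4, the array becomes [2, 4, 21, 14, 22, 18, 10]. The pivot is placed at index 1. All elements to the left of the pivot are <= 4, and all elements to the right are > 4.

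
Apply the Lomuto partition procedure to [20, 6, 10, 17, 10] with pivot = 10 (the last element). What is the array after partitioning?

Lomuto partition with pivot = 10:

Initial array: [20, 6, 10, 17, 10]

arr[0]=20 > 10: no swap
arr[1]=6 <= 10: swap with position 0, array becomes [6, 20, 10, 17, 10]
arr[2]=10 <= 10: swap with position 1, array becomes [6, 10, 20, 17, 10]
arr[3]=17 > 10: no swap

Place pivot at position 2: [6, 10, 10, 17, 20]
Pivot position: 2

After partitioning with pivot 10, the array becomes [6, 10, 10, 17, 20]. The pivot is placed at index 2. All elements to the left of the pivot are <= 10, and all elements to the right are > 10.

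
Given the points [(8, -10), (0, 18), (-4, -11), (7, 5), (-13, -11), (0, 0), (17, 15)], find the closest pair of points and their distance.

Computing all pairwise distances among 7 points:

d((8, -10), (0, 18)) = 29.1204
d((8, -10), (-4, -11)) = 12.0416
d((8, -10), (7, 5)) = 15.0333
d((8, -10), (-13, -11)) = 21.0238
d((8, -10), (0, 0)) = 12.8062
d((8, -10), (17, 15)) = 26.5707
d((0, 18), (-4, -11)) = 29.2746
d((0, 18), (7, 5)) = 14.7648
d((0, 18), (-13, -11)) = 31.7805
d((0, 18), (0, 0)) = 18.0
d((0, 18), (17, 15)) = 17.2627
d((-4, -11), (7, 5)) = 19.4165
d((-4, -11), (-13, -11)) = 9.0
d((-4, -11), (0, 0)) = 11.7047
d((-4, -11), (17, 15)) = 33.4215
d((7, 5), (-13, -11)) = 25.6125
d((7, 5), (0, 0)) = 8.6023 <-- minimum
d((7, 5), (17, 15)) = 14.1421
d((-13, -11), (0, 0)) = 17.0294
d((-13, -11), (17, 15)) = 39.6989
d((0, 0), (17, 15)) = 22.6716

Closest pair: (7, 5) and (0, 0) with distance 8.6023

The closest pair is (7, 5) and (0, 0) with Euclidean distance 8.6023. For 7 points, brute-force pairwise comparison is shown above. For large n, the divide-and-conquer algorithm (sort by x, recurse on halves, check the dividing strip) achieves O(n log n).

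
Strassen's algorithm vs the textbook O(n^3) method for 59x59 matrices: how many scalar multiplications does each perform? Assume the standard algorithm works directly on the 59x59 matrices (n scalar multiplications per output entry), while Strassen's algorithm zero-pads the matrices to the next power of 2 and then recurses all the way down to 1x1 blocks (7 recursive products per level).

Matrix multiplication for 59x59 matrices:

Strassen's algorithm requires power-of-2 dimensions. Pad 59x59 to 64x64 (next power of 2).

Standard algorithm: 59^3 = 205379 multiplications
Strassen's algorithm: 7^(log2(64)) = 7^6 = 117649 multiplications
Savings: 205379 - 117649 = 87730 multiplications

Standard: 205379 multiplications (59^3). Strassen: 117649 multiplications (7^6, after padding to 64x64). Strassen reduces 8 recursive multiplications to 7 at each level.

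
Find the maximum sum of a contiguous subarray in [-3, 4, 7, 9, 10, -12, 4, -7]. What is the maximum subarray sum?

Using Kadane's algorithm on [-3, 4, 7, 9, 10, -12, 4, -7]:

Scanning through the array:
Position 1 (value 4): max_ending_here = 4, max_so_far = 4
Position 2 (value 7): max_ending_here = 11, max_so_far = 11
Position 3 (value 9): max_ending_here = 20, max_so_far = 20
Position 4 (value 10): max_ending_here = 30, max_so_far = 30
Position 5 (value -12): max_ending_here = 18, max_so_far = 30
Position 6 (value 4): max_ending_here = 22, max_so_far = 30
Position 7 (value -7): max_ending_here = 15, max_so_far = 30

Maximum subarray: [4, 7, 9, 10]
Maximum sum: 30

The maximum subarray is [4, 7, 9, 10] with sum 30. This subarray runs from index 1 to index 4.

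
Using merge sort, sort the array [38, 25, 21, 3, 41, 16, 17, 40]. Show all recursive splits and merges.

Merge sort trace:

Split: [38, 25, 21, 3, 41, 16, 17, 40] -> [38, 25, 21, 3] and [41, 16, 17, 40]
  Split: [38, 25, 21, 3] -> [38, 25] and [21, 3]
    Split: [38, 25] -> [38] and [25]
    Merge: [38] + [25] -> [25, 38]
    Split: [21, 3] -> [21] and [3]
    Merge: [21] + [3] -> [3, 21]
  Merge: [25, 38] + [3, 21] -> [3, 21, 25, 38]
  Split: [41, 16, 17, 40] -> [41, 16] and [17, 40]
    Split: [41, 16] -> [41] and [16]
    Merge: [41] + [16] -> [16, 41]
    Split: [17, 40] -> [17] and [40]
    Merge: [17] + [40] -> [17, 40]
  Merge: [16, 41] + [17, 40] -> [16, 17, 40, 41]
Merge: [3, 21, 25, 38] + [16, 17, 40, 41] -> [3, 16, 17, 21, 25, 38, 40, 41]

Final sorted array: [3, 16, 17, 21, 25, 38, 40, 41]

The merge sort proceeds by recursively splitting the array and merging sorted halves.
After all merges, the sorted array is [3, 16, 17, 21, 25, 38, 40, 41].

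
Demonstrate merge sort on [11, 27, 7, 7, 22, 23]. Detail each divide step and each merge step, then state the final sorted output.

Merge sort trace:

Split: [11, 27, 7, 7, 22, 23] -> [11, 27, 7] and [7, 22, 23]
  Split: [11, 27, 7] -> [11] and [27, 7]
    Split: [27, 7] -> [27] and [7]
    Merge: [27] + [7] -> [7, 27]
  Merge: [11] + [7, 27] -> [7, 11, 27]
  Split: [7, 22, 23] -> [7] and [22, 23]
    Split: [22, 23] -> [22] and [23]
    Merge: [22] + [23] -> [22, 23]
  Merge: [7] + [22, 23] -> [7, 22, 23]
Merge: [7, 11, 27] + [7, 22, 23] -> [7, 7, 11, 22, 23, 27]

Final sorted array: [7, 7, 11, 22, 23, 27]

The merge sort proceeds by recursively splitting the array and merging sorted halves.
After all merges, the sorted array is [7, 7, 11, 22, 23, 27].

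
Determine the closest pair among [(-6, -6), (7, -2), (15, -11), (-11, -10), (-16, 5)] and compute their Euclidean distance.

Computing all pairwise distances among 5 points:

d((-6, -6), (7, -2)) = 13.6015
d((-6, -6), (15, -11)) = 21.587
d((-6, -6), (-11, -10)) = 6.4031 <-- minimum
d((-6, -6), (-16, 5)) = 14.8661
d((7, -2), (15, -11)) = 12.0416
d((7, -2), (-11, -10)) = 19.6977
d((7, -2), (-16, 5)) = 24.0416
d((15, -11), (-11, -10)) = 26.0192
d((15, -11), (-16, 5)) = 34.8855
d((-11, -10), (-16, 5)) = 15.8114

Closest pair: (-6, -6) and (-11, -10) with distance 6.4031

The closest pair is (-6, -6) and (-11, -10) with Euclidean distance 6.4031. For 5 points, brute-force pairwise comparison is shown above. For large n, the divide-and-conquer algorithm (sort by x, recurse on halves, check the dividing strip) achieves O(n log n).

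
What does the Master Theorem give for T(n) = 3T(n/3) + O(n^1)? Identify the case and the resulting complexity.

Master Theorem for T(n) = 3T(n/3) + O(n^1):

a = 3, b = 3, c = 1
log_b(a) = log_3(3) = 1.0000

Case 2: c = 1 = log_3(3) = 1.0000
T(n) = O(n^1 log n) = O(n log n)

For T(n) = 3T(n/3) + O(n^1): log_3(3) = 1.0000. This is Case 2 of the Master Theorem (c = log_b(a), equal work at all levels), giving O(n log n).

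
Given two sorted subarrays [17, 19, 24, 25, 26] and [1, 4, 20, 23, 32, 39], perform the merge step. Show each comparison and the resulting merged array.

Merging process:

Compare 17 vs 1: take 1 from right. Merged: [1]
Compare 17 vs 4: take 4 from right. Merged: [1, 4]
Compare 17 vs 20: take 17 from left. Merged: [1, 4, 17]
Compare 19 vs 20: take 19 from left. Merged: [1, 4, 17, 19]
Compare 24 vs 20: take 20 from right. Merged: [1, 4, 17, 19, 20]
Compare 24 vs 23: take 23 from right. Merged: [1, 4, 17, 19, 20, 23]
Compare 24 vs 32: take 24 from left. Merged: [1, 4, 17, 19, 20, 23, 24]
Compare 25 vs 32: take 25 from left. Merged: [1, 4, 17, 19, 20, 23, 24, 25]
Compare 26 vs 32: take 26 from left. Merged: [1, 4, 17, 19, 20, 23, 24, 25, 26]
Append remaining from right: [32, 39]. Merged: [1, 4, 17, 19, 20, 23, 24, 25, 26, 32, 39]

Final merged array: [1, 4, 17, 19, 20, 23, 24, 25, 26, 32, 39]
Total comparisons: 9

The merged array is [1, 4, 17, 19, 20, 23, 24, 25, 26, 32, 39], requiring 9 comparisons. The merge step runs in O(n) time where n is the total number of elements.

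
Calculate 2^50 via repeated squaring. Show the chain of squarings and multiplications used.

Computing 2^50 by squaring (build up from 2^1; each line after the first costs one multiplication):

2^1 = 2
2^2 = (2^1)^2 = 2^2 = 4
2^3 = 2 * 2^2 = 2 * 4 = 8
2^6 = (2^3)^2 = 8^2 = 64
2^12 = (2^6)^2 = 64^2 = 4096
2^24 = (2^12)^2 = 4096^2 = 16777216
2^25 = 2 * 2^24 = 2 * 16777216 = 33554432
2^50 = (2^25)^2 = 33554432^2 = 1125899906842624

Result: 1125899906842624
Multiplications needed: 7 (7 lines after 2^1)

2^50 = 1125899906842624. Using exponentiation by squaring, this requires 7 multiplications. The key idea: if the exponent is even, square the half-power; if odd, multiply by the base once.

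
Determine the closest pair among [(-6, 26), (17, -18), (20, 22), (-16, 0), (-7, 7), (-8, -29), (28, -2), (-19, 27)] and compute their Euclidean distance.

Computing all pairwise distances among 8 points:

d((-6, 26), (17, -18)) = 49.6488
d((-6, 26), (20, 22)) = 26.3059
d((-6, 26), (-16, 0)) = 27.8568
d((-6, 26), (-7, 7)) = 19.0263
d((-6, 26), (-8, -29)) = 55.0364
d((-6, 26), (28, -2)) = 44.0454
d((-6, 26), (-19, 27)) = 13.0384
d((17, -18), (20, 22)) = 40.1123
d((17, -18), (-16, 0)) = 37.5899
d((17, -18), (-7, 7)) = 34.6554
d((17, -18), (-8, -29)) = 27.313
d((17, -18), (28, -2)) = 19.4165
d((17, -18), (-19, 27)) = 57.6281
d((20, 22), (-16, 0)) = 42.19
d((20, 22), (-7, 7)) = 30.8869
d((20, 22), (-8, -29)) = 58.1808
d((20, 22), (28, -2)) = 25.2982
d((20, 22), (-19, 27)) = 39.3192
d((-16, 0), (-7, 7)) = 11.4018 <-- minimum
d((-16, 0), (-8, -29)) = 30.0832
d((-16, 0), (28, -2)) = 44.0454
d((-16, 0), (-19, 27)) = 27.1662
d((-7, 7), (-8, -29)) = 36.0139
d((-7, 7), (28, -2)) = 36.1386
d((-7, 7), (-19, 27)) = 23.3238
d((-8, -29), (28, -2)) = 45.0
d((-8, -29), (-19, 27)) = 57.0701
d((28, -2), (-19, 27)) = 55.2268

Closest pair: (-16, 0) and (-7, 7) with distance 11.4018

The closest pair is (-16, 0) and (-7, 7) with Euclidean distance 11.4018. For 8 points, brute-force pairwise comparison is shown above. For large n, the divide-and-conquer algorithm (sort by x, recurse on halves, check the dividing strip) achieves O(n log n).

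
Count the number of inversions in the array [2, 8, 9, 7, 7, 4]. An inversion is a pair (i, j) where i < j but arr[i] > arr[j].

Finding inversions in [2, 8, 9, 7, 7, 4]:

(1, 3): arr[1]=8 > arr[3]=7
(1, 4): arr[1]=8 > arr[4]=7
(1, 5): arr[1]=8 > arr[5]=4
(2, 3): arr[2]=9 > arr[3]=7
(2, 4): arr[2]=9 > arr[4]=7
(2, 5): arr[2]=9 > arr[5]=4
(3, 5): arr[3]=7 > arr[5]=4
(4, 5): arr[4]=7 > arr[5]=4

Total inversions: 8

The array has 8 inversion(s): (1,3), (1,4), (1,5), (2,3), (2,4), (2,5), (3,5), (4,5). Each pair (i,j) satisfies i < j and arr[i] > arr[j].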